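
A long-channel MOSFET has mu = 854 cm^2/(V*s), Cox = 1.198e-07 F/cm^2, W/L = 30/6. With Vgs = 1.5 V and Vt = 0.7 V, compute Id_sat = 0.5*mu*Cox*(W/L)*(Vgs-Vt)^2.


Step 1: Overdrive voltage Vov = Vgs - Vt = 1.5 - 0.7 = 0.8 V
Step 2: W/L = 30/6 = 5
Step 3: Id = 0.5 * 854 * 1.198e-07 * 5 * 0.8^2
Step 4: Id = 1.64e-04 A

1.64e-04


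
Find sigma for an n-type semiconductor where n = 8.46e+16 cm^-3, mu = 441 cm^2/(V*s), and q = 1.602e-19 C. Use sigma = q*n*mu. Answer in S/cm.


Step 1: sigma = q * n * mu
Step 2: sigma = 1.602e-19 * 8.46e+16 * 441
Step 3: sigma = 5.977e+00 S/cm

5.977e+00


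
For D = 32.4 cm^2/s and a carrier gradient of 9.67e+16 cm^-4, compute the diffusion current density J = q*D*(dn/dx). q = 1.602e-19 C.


Step 1: J = q * D * (dn/dx)
Step 2: J = 1.602e-19 * 32.4 * 9.67e+16
Step 3: J = 5.02e-01 A/cm^2

5.02e-01


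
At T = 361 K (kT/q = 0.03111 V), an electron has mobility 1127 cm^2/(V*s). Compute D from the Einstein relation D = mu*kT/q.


Step 1: D = mu * (kT/q)
Step 2: D = 1127 * 0.03111
Step 3: D = 35.06 cm^2/s

35.06


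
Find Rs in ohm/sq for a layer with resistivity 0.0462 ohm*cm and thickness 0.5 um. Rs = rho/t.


Step 1: Convert thickness to cm: t = 0.5 um = 5.0000e-05 cm
Step 2: Rs = rho / t = 0.0462 / 5.0000e-05
Step 3: Rs = 924.0 ohm/sq

924.0


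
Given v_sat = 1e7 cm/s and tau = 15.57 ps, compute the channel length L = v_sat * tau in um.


Step 1: tau in seconds = 15.57 ps * 1e-12 = 1.5570e-11 s
Step 2: L = v_sat * tau = 1e7 * 1.5570e-11 = 1.5570e-04 cm
Step 3: L in um = 1.5570e-04 * 1e4 = 1.557 um

1.557


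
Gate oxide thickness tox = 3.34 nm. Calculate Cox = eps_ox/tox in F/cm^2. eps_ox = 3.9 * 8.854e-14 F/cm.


Step 1: eps_ox = 3.9 * 8.854e-14 = 3.45306e-13 F/cm
Step 2: tox in cm = 3.34 nm * 1e-7 = 3.3400e-07 cm
Step 3: Cox = 3.45306e-13 / 3.3400e-07 = 1.03e-06 F/cm^2

1.03e-06


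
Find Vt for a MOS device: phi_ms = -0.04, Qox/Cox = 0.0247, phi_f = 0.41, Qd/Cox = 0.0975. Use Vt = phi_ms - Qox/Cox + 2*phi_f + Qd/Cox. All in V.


Step 1: Vt = phi_ms - Qox/Cox + 2*phi_f + Qd/Cox
Step 2: Vt = -0.04 - 0.0247 + 2*0.41 + 0.0975
Step 3: Vt = -0.04 - 0.0247 + 0.82 + 0.0975
Step 4: Vt = 0.8528 V

0.8528


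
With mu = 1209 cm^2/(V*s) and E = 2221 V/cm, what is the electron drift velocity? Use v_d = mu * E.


Step 1: v_d = mu * E
Step 2: v_d = 1209 * 2221 = 2685189
Step 3: v_d = 2.69e+06 cm/s

2.69e+06


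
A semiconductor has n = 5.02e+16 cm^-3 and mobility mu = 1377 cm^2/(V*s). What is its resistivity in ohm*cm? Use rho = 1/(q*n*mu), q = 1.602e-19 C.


Step 1: sigma = q * n * mu = 1.602e-19 * 5.02e+16 * 1377 = 1.10739e+01 S/cm
Step 2: rho = 1 / sigma = 1 / 1.10739e+01 = 0.0903 ohm*cm

0.0903


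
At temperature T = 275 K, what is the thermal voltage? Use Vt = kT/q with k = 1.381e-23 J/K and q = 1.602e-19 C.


Step 1: kT = 1.381e-23 * 275 = 3.79775e-21 J
Step 2: Vt = kT/q = 3.79775e-21 / 1.602e-19
Step 3: Vt = 0.02371 V

0.02371


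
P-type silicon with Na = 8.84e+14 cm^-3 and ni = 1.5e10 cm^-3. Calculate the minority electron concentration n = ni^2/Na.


Step 1: Majority hole concentration p ≈ Na = 8.84e+14 cm^-3
Step 2: n = ni^2 / Na = (1.5e10)^2 / 8.84e+14
Step 3: n = 2.55e+05 cm^-3

2.55e+05


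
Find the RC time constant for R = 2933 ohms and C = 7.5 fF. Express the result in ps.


Step 1: tau = R * C
Step 2: tau = 2933 * 7.5 fF = 2933 * 7.5e-15 F
Step 3: tau = 2.19975e-11 s = 21.9975 ps

21.9975


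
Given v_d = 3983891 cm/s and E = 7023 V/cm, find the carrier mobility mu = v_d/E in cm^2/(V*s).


Step 1: mu = v_d / E
Step 2: mu = 3983891 / 7023
Step 3: mu = 567.26 cm^2/(V*s)

567.26


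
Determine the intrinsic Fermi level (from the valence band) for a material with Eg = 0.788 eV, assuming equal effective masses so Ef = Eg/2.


Step 1: For an intrinsic semiconductor, the Fermi level sits at midgap.
Step 2: Ef = Eg / 2 = 0.788 / 2 = 0.394 eV

0.394


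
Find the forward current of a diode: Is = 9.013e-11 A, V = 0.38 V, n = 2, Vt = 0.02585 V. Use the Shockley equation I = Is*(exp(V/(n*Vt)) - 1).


Step 1: V/(n*Vt) = 0.38/(2*0.02585) = 7.3501
Step 2: exp(7.3501) = 1.5564e+03
Step 3: I = 9.013e-11 * (1.5564e+03 - 1) = 1.40e-07 A

1.40e-07


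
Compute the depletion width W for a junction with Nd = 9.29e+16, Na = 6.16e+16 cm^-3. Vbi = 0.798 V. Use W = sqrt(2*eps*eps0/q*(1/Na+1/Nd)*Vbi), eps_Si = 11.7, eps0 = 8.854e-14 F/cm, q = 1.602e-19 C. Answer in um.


Step 1: 1/Na + 1/Nd = 1/6.16e+16 + 1/9.29e+16 = 2.69980e-17
Step 2: 2*eps*eps0/q = 2*11.7*8.854e-14/1.602e-19 = 1.293281e+07
Step 3: W^2 = 1.293281e+07 * 2.69980e-17 * 0.798 = 2.78630e-10
Step 4: W = sqrt(2.78630e-10) = 1.669e-05 cm = 0.1669 um

0.1669


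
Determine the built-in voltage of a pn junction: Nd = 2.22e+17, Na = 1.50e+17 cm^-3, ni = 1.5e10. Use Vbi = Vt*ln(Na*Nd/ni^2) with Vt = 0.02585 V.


Step 1: Compute Na*Nd/ni^2 = 1.50e+17 * 2.22e+17 / (1.5e10)^2 = 1.4800e+14
Step 2: ln(1.4800e+14) = 32.6282
Step 3: Vbi = 0.02585 * 32.6282 = 0.843 V

0.843


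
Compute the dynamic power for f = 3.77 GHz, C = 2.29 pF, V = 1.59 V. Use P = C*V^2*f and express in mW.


Step 1: V^2 = 1.59^2 = 2.5281 V^2
Step 2: P = C*V^2*f = 2.29e-12 F * 2.5281 * 3.77e9 Hz
Step 3: P = 2.182584573e-02 W
Step 4: P = 21.826 mW

21.826


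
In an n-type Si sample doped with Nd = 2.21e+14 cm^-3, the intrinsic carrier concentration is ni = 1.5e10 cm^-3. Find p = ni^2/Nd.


Step 1: Since Nd >> ni, n ≈ Nd = 2.21e+14 cm^-3
Step 2: p = ni^2 / n = (1.5e10)^2 / 2.21e+14
Step 3: p = 2.25e20 / 2.21e+14 = 1.02e+06 cm^-3

1.02e+06


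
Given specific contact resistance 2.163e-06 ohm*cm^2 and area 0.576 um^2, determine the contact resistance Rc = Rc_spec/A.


Step 1: Convert area to cm^2: 0.576 um^2 = 5.7600e-09 cm^2
Step 2: Rc = Rc_spec / A = 2.163e-06 / 5.7600e-09
Step 3: Rc = 3.76e+02 ohms

3.76e+02


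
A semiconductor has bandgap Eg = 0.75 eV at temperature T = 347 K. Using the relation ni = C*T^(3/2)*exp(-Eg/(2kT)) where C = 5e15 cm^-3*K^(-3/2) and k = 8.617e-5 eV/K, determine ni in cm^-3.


Step 1: Compute kT = 8.617e-5 * 347 = 0.02990099 eV
Step 2: Exponent = -Eg/(2kT) = -0.75/(2*0.02990099) = -12.54139
Step 3: T^(3/2) = 347^1.5 = 6463.89
Step 4: ni = 5e15 * 6463.89 * exp(-12.54139) = 1.16e+14 cm^-3

1.16e+14


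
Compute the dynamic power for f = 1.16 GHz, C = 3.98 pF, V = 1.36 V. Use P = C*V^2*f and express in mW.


Step 1: V^2 = 1.36^2 = 1.8496 V^2
Step 2: P = C*V^2*f = 3.98e-12 F * 1.8496 * 1.16e9 Hz
Step 3: P = 8.53923328e-03 W
Step 4: P = 8.539 mW

8.539


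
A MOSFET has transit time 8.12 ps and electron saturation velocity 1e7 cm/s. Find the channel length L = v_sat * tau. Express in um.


Step 1: tau in seconds = 8.12 ps * 1e-12 = 8.1200e-12 s
Step 2: L = v_sat * tau = 1e7 * 8.1200e-12 = 8.1200e-05 cm
Step 3: L in um = 8.1200e-05 * 1e4 = 0.812 um

0.812


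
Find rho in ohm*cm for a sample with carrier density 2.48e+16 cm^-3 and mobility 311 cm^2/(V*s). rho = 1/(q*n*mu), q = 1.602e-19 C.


Step 1: sigma = q * n * mu = 1.602e-19 * 2.48e+16 * 311 = 1.23559e+00 S/cm
Step 2: rho = 1 / sigma = 1 / 1.23559e+00 = 0.8093 ohm*cm

0.8093


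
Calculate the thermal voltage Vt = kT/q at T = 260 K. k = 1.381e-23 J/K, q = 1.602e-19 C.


Step 1: kT = 1.381e-23 * 260 = 3.5906e-21 J
Step 2: Vt = kT/q = 3.5906e-21 / 1.602e-19
Step 3: Vt = 0.02241 V

0.02241


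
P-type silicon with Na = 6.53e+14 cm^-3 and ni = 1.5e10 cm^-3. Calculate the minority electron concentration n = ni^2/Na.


Step 1: Majority hole concentration p ≈ Na = 6.53e+14 cm^-3
Step 2: n = ni^2 / Na = (1.5e10)^2 / 6.53e+14
Step 3: n = 3.45e+05 cm^-3

3.45e+05


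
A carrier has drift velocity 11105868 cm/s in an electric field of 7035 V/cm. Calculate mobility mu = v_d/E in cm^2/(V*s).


Step 1: mu = v_d / E
Step 2: mu = 11105868 / 7035
Step 3: mu = 1578.66 cm^2/(V*s)

1578.66


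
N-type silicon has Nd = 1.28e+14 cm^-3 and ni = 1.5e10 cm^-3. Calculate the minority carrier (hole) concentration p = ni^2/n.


Step 1: Since Nd >> ni, n ≈ Nd = 1.28e+14 cm^-3
Step 2: p = ni^2 / n = (1.5e10)^2 / 1.28e+14
Step 3: p = 2.25e20 / 1.28e+14 = 1.76e+06 cm^-3

1.76e+06


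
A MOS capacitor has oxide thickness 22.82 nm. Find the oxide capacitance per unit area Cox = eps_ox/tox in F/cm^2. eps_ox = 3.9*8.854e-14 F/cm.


Step 1: eps_ox = 3.9 * 8.854e-14 = 3.45306e-13 F/cm
Step 2: tox in cm = 22.82 nm * 1e-7 = 2.2820e-06 cm
Step 3: Cox = 3.45306e-13 / 2.2820e-06 = 1.51e-07 F/cm^2

1.51e-07


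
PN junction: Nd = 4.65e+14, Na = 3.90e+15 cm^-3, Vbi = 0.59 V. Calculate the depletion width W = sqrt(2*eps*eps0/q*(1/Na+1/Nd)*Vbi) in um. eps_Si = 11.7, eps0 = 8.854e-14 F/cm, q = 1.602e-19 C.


Step 1: 1/Na + 1/Nd = 1/3.90e+15 + 1/4.65e+14 = 2.40695e-15
Step 2: 2*eps*eps0/q = 2*11.7*8.854e-14/1.602e-19 = 1.293281e+07
Step 3: W^2 = 1.293281e+07 * 2.40695e-15 * 0.59 = 1.83659e-08
Step 4: W = sqrt(1.83659e-08) = 1.355e-04 cm = 1.355 um

1.355


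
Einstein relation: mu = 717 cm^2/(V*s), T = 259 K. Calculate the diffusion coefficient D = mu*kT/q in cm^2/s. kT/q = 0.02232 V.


Step 1: D = mu * (kT/q)
Step 2: D = 717 * 0.02232
Step 3: D = 16.0 cm^2/s

16.0


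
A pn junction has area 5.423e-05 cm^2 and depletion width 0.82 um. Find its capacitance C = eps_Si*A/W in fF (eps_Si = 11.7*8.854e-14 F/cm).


Step 1: eps_Si = 11.7 * 8.854e-14 = 1.035918e-12 F/cm
Step 2: W in cm = 0.82 * 1e-4 = 8.20e-05 cm
Step 3: C = 1.035918e-12 * 5.423e-05 / 8.20e-05 = 6.850955e-13 F
Step 4: C = 685.1 fF

685.1


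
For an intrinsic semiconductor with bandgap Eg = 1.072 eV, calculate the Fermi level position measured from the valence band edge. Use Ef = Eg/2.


Step 1: For an intrinsic semiconductor, the Fermi level sits at midgap.
Step 2: Ef = Eg / 2 = 1.072 / 2 = 0.536 eV

0.536


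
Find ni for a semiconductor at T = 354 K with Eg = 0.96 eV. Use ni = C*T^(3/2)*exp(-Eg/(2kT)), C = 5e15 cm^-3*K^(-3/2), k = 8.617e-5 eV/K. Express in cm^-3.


Step 1: Compute kT = 8.617e-5 * 354 = 0.03050418 eV
Step 2: Exponent = -Eg/(2kT) = -0.96/(2*0.03050418) = -15.73555
Step 3: T^(3/2) = 354^1.5 = 6660.47
Step 4: ni = 5e15 * 6660.47 * exp(-15.73555) = 4.88e+12 cm^-3

4.88e+12


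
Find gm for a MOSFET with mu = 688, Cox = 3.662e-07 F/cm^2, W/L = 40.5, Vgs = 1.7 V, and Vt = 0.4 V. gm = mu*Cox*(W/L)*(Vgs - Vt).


Step 1: Vov = Vgs - Vt = 1.7 - 0.4 = 1.3 V
Step 2: gm = mu * Cox * (W/L) * Vov
Step 3: gm = 688 * 3.662e-07 * 40.5 * 1.3 = 1.33e-02 S

1.33e-02


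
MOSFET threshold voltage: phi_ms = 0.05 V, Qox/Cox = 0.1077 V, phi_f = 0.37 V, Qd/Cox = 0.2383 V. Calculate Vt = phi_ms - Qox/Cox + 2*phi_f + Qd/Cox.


Step 1: Vt = phi_ms - Qox/Cox + 2*phi_f + Qd/Cox
Step 2: Vt = 0.05 - 0.1077 + 2*0.37 + 0.2383
Step 3: Vt = 0.05 - 0.1077 + 0.74 + 0.2383
Step 4: Vt = 0.9206 V

0.9206


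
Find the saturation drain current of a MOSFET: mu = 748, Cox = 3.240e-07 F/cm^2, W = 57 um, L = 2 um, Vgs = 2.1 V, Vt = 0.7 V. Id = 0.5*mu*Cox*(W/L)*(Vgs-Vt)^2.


Step 1: Overdrive voltage Vov = Vgs - Vt = 2.1 - 0.7 = 1.4 V
Step 2: W/L = 57/2 = 28.5
Step 3: Id = 0.5 * 748 * 3.240e-07 * 28.5 * 1.4^2
Step 4: Id = 6.77e-03 A

6.77e-03


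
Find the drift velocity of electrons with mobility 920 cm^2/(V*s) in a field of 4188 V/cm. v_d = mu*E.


Step 1: v_d = mu * E
Step 2: v_d = 920 * 4188 = 3852960
Step 3: v_d = 3.85e+06 cm/s

3.85e+06


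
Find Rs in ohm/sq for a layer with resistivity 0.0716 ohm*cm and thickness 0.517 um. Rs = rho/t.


Step 1: Convert thickness to cm: t = 0.517 um = 5.1700e-05 cm
Step 2: Rs = rho / t = 0.0716 / 5.1700e-05
Step 3: Rs = 1384.9 ohm/sq

1384.9


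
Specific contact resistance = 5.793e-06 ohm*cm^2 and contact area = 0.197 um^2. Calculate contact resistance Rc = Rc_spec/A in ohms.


Step 1: Convert area to cm^2: 0.197 um^2 = 1.9700e-09 cm^2
Step 2: Rc = Rc_spec / A = 5.793e-06 / 1.9700e-09
Step 3: Rc = 2.94e+03 ohms

2.94e+03


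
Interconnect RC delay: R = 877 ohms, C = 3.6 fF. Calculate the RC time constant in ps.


Step 1: tau = R * C
Step 2: tau = 877 * 3.6 fF = 877 * 3.6e-15 F
Step 3: tau = 3.1572e-12 s = 3.1572 ps

3.1572


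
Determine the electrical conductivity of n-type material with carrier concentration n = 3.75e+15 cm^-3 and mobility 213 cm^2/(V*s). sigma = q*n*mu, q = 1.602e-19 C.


Step 1: sigma = q * n * mu
Step 2: sigma = 1.602e-19 * 3.75e+15 * 213
Step 3: sigma = 1.280e-01 S/cm

1.280e-01


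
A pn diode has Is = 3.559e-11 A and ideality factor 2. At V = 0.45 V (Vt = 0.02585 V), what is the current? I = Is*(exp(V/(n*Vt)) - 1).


Step 1: V/(n*Vt) = 0.45/(2*0.02585) = 8.7041
Step 2: exp(8.7041) = 6.0276e+03
Step 3: I = 3.559e-11 * (6.0276e+03 - 1) = 2.14e-07 A

2.14e-07


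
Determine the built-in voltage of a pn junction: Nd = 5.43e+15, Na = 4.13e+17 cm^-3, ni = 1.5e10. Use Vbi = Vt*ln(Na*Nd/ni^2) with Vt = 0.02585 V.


Step 1: Compute Na*Nd/ni^2 = 4.13e+17 * 5.43e+15 / (1.5e10)^2 = 9.9671e+12
Step 2: ln(9.9671e+12) = 29.9303
Step 3: Vbi = 0.02585 * 29.9303 = 0.774 V

0.774


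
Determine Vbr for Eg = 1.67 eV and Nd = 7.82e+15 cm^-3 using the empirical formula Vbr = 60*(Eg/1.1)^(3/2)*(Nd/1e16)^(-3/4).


Step 1: Eg/1.1 = 1.67/1.1 = 1.518182
Step 2: (Eg/1.1)^1.5 = 1.518182^1.5 = 1.870621
Step 3: (Nd/1e16)^(-0.75) = (0.782)^(-0.75) = 1.202527
Step 4: Vbr = 60 * 1.870621 * 1.202527 = 135.0 V

135.0


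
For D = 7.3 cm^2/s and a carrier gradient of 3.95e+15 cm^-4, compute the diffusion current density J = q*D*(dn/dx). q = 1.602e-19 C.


Step 1: J = q * D * (dn/dx)
Step 2: J = 1.602e-19 * 7.3 * 3.95e+15
Step 3: J = 4.62e-03 A/cm^2

4.62e-03


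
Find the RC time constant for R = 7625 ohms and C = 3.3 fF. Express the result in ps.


Step 1: tau = R * C
Step 2: tau = 7625 * 3.3 fF = 7625 * 3.3e-15 F
Step 3: tau = 2.51625e-11 s = 25.1625 ps

25.1625


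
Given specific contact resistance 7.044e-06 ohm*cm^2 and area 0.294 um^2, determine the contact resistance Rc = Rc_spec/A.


Step 1: Convert area to cm^2: 0.294 um^2 = 2.9400e-09 cm^2
Step 2: Rc = Rc_spec / A = 7.044e-06 / 2.9400e-09
Step 3: Rc = 2.40e+03 ohms

2.40e+03


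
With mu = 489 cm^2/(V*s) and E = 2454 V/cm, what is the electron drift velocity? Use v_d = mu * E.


Step 1: v_d = mu * E
Step 2: v_d = 489 * 2454 = 1200006
Step 3: v_d = 1.20e+06 cm/s

1.20e+06


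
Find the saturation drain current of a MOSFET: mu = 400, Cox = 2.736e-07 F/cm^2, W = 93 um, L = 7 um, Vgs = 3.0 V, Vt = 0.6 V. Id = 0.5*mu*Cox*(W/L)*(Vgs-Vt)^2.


Step 1: Overdrive voltage Vov = Vgs - Vt = 3.0 - 0.6 = 2.4 V
Step 2: W/L = 93/7 = 13.2857
Step 3: Id = 0.5 * 400 * 2.736e-07 * 13.2857 * 2.4^2
Step 4: Id = 4.19e-03 A

4.19e-03


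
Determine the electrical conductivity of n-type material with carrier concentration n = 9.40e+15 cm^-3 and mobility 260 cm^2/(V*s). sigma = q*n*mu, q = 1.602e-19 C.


Step 1: sigma = q * n * mu
Step 2: sigma = 1.602e-19 * 9.40e+15 * 260
Step 3: sigma = 3.915e-01 S/cm

3.915e-01


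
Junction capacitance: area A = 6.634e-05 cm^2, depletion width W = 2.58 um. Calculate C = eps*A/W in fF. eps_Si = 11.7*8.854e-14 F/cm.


Step 1: eps_Si = 11.7 * 8.854e-14 = 1.035918e-12 F/cm
Step 2: W in cm = 2.58 * 1e-4 = 2.58e-04 cm
Step 3: C = 1.035918e-12 * 6.634e-05 / 2.58e-04 = 2.663674e-13 F
Step 4: C = 266.37 fF

266.37


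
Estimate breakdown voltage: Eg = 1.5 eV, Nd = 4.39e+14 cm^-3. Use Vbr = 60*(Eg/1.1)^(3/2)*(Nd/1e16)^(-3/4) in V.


Step 1: Eg/1.1 = 1.5/1.1 = 1.363636
Step 2: (Eg/1.1)^1.5 = 1.363636^1.5 = 1.592384
Step 3: (Nd/1e16)^(-0.75) = (0.0439)^(-0.75) = 10.426814
Step 4: Vbr = 60 * 1.592384 * 10.426814 = 996.2 V

996.2


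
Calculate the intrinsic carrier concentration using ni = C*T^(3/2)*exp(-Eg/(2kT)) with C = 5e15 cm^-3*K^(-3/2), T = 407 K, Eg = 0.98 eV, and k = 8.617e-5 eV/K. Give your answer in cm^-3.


Step 1: Compute kT = 8.617e-5 * 407 = 0.03507119 eV
Step 2: Exponent = -Eg/(2kT) = -0.98/(2*0.03507119) = -13.97158
Step 3: T^(3/2) = 407^1.5 = 8210.92
Step 4: ni = 5e15 * 8210.92 * exp(-13.97158) = 3.51e+13 cm^-3

3.51e+13


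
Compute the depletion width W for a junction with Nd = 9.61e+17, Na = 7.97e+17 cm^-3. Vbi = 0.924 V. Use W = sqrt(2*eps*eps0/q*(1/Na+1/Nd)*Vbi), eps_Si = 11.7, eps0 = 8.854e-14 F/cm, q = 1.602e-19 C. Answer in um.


Step 1: 1/Na + 1/Nd = 1/7.97e+17 + 1/9.61e+17 = 2.29529e-18
Step 2: 2*eps*eps0/q = 2*11.7*8.854e-14/1.602e-19 = 1.293281e+07
Step 3: W^2 = 1.293281e+07 * 2.29529e-18 * 0.924 = 2.74285e-11
Step 4: W = sqrt(2.74285e-11) = 5.237e-06 cm = 0.05237 um

0.05237


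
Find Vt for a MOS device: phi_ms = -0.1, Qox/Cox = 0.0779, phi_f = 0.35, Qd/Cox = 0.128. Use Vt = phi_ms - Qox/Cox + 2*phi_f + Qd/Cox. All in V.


Step 1: Vt = phi_ms - Qox/Cox + 2*phi_f + Qd/Cox
Step 2: Vt = -0.1 - 0.0779 + 2*0.35 + 0.128
Step 3: Vt = -0.1 - 0.0779 + 0.7 + 0.128
Step 4: Vt = 0.6501 V

0.6501


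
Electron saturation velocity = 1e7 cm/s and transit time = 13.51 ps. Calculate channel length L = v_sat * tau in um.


Step 1: tau in seconds = 13.51 ps * 1e-12 = 1.3510e-11 s
Step 2: L = v_sat * tau = 1e7 * 1.3510e-11 = 1.3510e-04 cm
Step 3: L in um = 1.3510e-04 * 1e4 = 1.351 um

1.351


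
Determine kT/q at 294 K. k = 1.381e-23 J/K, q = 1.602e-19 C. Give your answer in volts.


Step 1: kT = 1.381e-23 * 294 = 4.06014e-21 J
Step 2: Vt = kT/q = 4.06014e-21 / 1.602e-19
Step 3: Vt = 0.02534 V

0.02534


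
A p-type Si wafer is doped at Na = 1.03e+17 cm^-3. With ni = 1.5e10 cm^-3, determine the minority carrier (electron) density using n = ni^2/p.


Step 1: Majority hole concentration p ≈ Na = 1.03e+17 cm^-3
Step 2: n = ni^2 / Na = (1.5e10)^2 / 1.03e+17
Step 3: n = 2.18e+03 cm^-3

2.18e+03


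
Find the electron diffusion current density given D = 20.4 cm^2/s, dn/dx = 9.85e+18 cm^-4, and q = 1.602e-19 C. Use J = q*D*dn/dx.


Step 1: J = q * D * (dn/dx)
Step 2: J = 1.602e-19 * 20.4 * 9.85e+18
Step 3: J = 3.22e+01 A/cm^2

3.22e+01


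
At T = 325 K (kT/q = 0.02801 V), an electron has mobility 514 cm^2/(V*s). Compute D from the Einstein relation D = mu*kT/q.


Step 1: D = mu * (kT/q)
Step 2: D = 514 * 0.02801
Step 3: D = 14.4 cm^2/s

14.4


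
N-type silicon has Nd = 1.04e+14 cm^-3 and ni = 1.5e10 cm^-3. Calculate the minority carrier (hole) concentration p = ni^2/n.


Step 1: Since Nd >> ni, n ≈ Nd = 1.04e+14 cm^-3
Step 2: p = ni^2 / n = (1.5e10)^2 / 1.04e+14
Step 3: p = 2.25e20 / 1.04e+14 = 2.16e+06 cm^-3

2.16e+06


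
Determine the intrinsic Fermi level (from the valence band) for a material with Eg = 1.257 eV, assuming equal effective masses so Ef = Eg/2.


Step 1: For an intrinsic semiconductor, the Fermi level sits at midgap.
Step 2: Ef = Eg / 2 = 1.257 / 2 = 0.6285 eV

0.6285


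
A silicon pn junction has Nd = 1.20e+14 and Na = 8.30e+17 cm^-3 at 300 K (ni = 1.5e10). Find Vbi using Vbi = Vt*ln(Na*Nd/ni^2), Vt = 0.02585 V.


Step 1: Compute Na*Nd/ni^2 = 8.30e+17 * 1.20e+14 / (1.5e10)^2 = 4.4267e+11
Step 2: ln(4.4267e+11) = 26.8161
Step 3: Vbi = 0.02585 * 26.8161 = 0.693 V

0.693


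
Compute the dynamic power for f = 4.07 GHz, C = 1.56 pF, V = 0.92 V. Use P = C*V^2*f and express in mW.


Step 1: V^2 = 0.92^2 = 0.8464 V^2
Step 2: P = C*V^2*f = 1.56e-12 F * 0.8464 * 4.07e9 Hz
Step 3: P = 5.37396288e-03 W
Step 4: P = 5.374 mW

5.374


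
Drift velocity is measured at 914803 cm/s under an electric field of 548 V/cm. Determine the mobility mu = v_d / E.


Step 1: mu = v_d / E
Step 2: mu = 914803 / 548
Step 3: mu = 1669.35 cm^2/(V*s)

1669.35


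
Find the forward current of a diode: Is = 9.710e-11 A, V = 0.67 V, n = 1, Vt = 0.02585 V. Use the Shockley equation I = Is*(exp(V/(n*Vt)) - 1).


Step 1: V/(n*Vt) = 0.67/(1*0.02585) = 25.9188
Step 2: exp(25.9188) = 1.8046e+11
Step 3: I = 9.710e-11 * (1.8046e+11 - 1) = 1.75e+01 A

1.75e+01


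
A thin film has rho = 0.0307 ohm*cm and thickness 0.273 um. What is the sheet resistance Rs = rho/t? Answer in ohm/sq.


Step 1: Convert thickness to cm: t = 0.273 um = 2.7300e-05 cm
Step 2: Rs = rho / t = 0.0307 / 2.7300e-05
Step 3: Rs = 1124.5 ohm/sq

1124.5


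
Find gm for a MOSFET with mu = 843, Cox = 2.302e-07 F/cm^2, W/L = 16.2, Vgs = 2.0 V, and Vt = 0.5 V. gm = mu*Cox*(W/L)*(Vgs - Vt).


Step 1: Vov = Vgs - Vt = 2.0 - 0.5 = 1.5 V
Step 2: gm = mu * Cox * (W/L) * Vov
Step 3: gm = 843 * 2.302e-07 * 16.2 * 1.5 = 4.72e-03 S

4.72e-03


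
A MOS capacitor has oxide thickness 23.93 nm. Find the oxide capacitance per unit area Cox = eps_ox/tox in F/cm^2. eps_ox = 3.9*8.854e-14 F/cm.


Step 1: eps_ox = 3.9 * 8.854e-14 = 3.45306e-13 F/cm
Step 2: tox in cm = 23.93 nm * 1e-7 = 2.3930e-06 cm
Step 3: Cox = 3.45306e-13 / 2.3930e-06 = 1.44e-07 F/cm^2

1.44e-07


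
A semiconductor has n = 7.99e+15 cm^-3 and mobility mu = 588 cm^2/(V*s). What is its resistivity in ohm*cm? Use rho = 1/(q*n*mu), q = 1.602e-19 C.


Step 1: sigma = q * n * mu = 1.602e-19 * 7.99e+15 * 588 = 7.52639e-01 S/cm
Step 2: rho = 1 / sigma = 1 / 7.52639e-01 = 1.329 ohm*cm

1.329


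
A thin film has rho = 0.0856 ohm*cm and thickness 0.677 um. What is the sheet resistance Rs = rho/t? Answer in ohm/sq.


Step 1: Convert thickness to cm: t = 0.677 um = 6.7700e-05 cm
Step 2: Rs = rho / t = 0.0856 / 6.7700e-05
Step 3: Rs = 1264.4 ohm/sq

1264.4


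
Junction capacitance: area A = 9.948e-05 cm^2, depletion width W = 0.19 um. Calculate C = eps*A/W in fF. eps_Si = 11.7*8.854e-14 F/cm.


Step 1: eps_Si = 11.7 * 8.854e-14 = 1.035918e-12 F/cm
Step 2: W in cm = 0.19 * 1e-4 = 1.90e-05 cm
Step 3: C = 1.035918e-12 * 9.948e-05 / 1.90e-05 = 5.423849e-12 F
Step 4: C = 5423.85 fF

5423.85


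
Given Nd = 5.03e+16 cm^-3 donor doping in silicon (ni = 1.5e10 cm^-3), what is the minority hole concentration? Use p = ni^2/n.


Step 1: Since Nd >> ni, n ≈ Nd = 5.03e+16 cm^-3
Step 2: p = ni^2 / n = (1.5e10)^2 / 5.03e+16
Step 3: p = 2.25e20 / 5.03e+16 = 4.47e+03 cm^-3

4.47e+03


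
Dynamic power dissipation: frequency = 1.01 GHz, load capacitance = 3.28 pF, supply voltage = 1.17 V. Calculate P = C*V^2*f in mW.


Step 1: V^2 = 1.17^2 = 1.3689 V^2
Step 2: P = C*V^2*f = 3.28e-12 F * 1.3689 * 1.01e9 Hz
Step 3: P = 4.53489192e-03 W
Step 4: P = 4.535 mW

4.535


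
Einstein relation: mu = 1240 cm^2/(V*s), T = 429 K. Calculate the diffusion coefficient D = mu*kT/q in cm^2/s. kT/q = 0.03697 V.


Step 1: D = mu * (kT/q)
Step 2: D = 1240 * 0.03697
Step 3: D = 45.84 cm^2/s

45.84


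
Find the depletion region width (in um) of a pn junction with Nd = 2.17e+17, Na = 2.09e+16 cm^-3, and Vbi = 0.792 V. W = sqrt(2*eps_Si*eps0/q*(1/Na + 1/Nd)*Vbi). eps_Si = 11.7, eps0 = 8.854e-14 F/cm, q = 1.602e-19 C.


Step 1: 1/Na + 1/Nd = 1/2.09e+16 + 1/2.17e+17 = 5.24552e-17
Step 2: 2*eps*eps0/q = 2*11.7*8.854e-14/1.602e-19 = 1.293281e+07
Step 3: W^2 = 1.293281e+07 * 5.24552e-17 * 0.792 = 5.37287e-10
Step 4: W = sqrt(5.37287e-10) = 2.318e-05 cm = 0.2318 um

0.2318


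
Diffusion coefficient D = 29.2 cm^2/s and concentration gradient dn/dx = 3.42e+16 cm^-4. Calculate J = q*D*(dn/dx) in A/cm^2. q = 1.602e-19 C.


Step 1: J = q * D * (dn/dx)
Step 2: J = 1.602e-19 * 29.2 * 3.42e+16
Step 3: J = 1.60e-01 A/cm^2

1.60e-01


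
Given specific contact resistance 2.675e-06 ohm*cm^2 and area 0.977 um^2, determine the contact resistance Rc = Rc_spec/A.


Step 1: Convert area to cm^2: 0.977 um^2 = 9.7700e-09 cm^2
Step 2: Rc = Rc_spec / A = 2.675e-06 / 9.7700e-09
Step 3: Rc = 2.74e+02 ohms

2.74e+02


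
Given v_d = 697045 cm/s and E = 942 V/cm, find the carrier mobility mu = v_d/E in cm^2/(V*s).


Step 1: mu = v_d / E
Step 2: mu = 697045 / 942
Step 3: mu = 739.96 cm^2/(V*s)

739.96


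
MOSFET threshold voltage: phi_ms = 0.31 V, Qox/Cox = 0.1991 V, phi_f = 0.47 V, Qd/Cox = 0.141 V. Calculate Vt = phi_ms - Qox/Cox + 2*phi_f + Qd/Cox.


Step 1: Vt = phi_ms - Qox/Cox + 2*phi_f + Qd/Cox
Step 2: Vt = 0.31 - 0.1991 + 2*0.47 + 0.141
Step 3: Vt = 0.31 - 0.1991 + 0.94 + 0.141
Step 4: Vt = 1.1919 V

1.1919


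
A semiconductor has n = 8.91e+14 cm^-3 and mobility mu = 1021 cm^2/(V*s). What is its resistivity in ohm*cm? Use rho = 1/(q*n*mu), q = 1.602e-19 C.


Step 1: sigma = q * n * mu = 1.602e-19 * 8.91e+14 * 1021 = 1.45736e-01 S/cm
Step 2: rho = 1 / sigma = 1 / 1.45736e-01 = 6.862 ohm*cm

6.862


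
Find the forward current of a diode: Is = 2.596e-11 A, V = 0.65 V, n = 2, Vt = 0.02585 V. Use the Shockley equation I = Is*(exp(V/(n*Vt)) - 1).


Step 1: V/(n*Vt) = 0.65/(2*0.02585) = 12.5725
Step 2: exp(12.5725) = 2.8851e+05
Step 3: I = 2.596e-11 * (2.8851e+05 - 1) = 7.49e-06 A

7.49e-06


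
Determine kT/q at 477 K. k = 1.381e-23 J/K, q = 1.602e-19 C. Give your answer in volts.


Step 1: kT = 1.381e-23 * 477 = 6.58737e-21 J
Step 2: Vt = kT/q = 6.58737e-21 / 1.602e-19
Step 3: Vt = 0.04112 V

0.04112


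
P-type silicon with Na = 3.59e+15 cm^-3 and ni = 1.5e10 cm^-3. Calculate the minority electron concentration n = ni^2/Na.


Step 1: Majority hole concentration p ≈ Na = 3.59e+15 cm^-3
Step 2: n = ni^2 / Na = (1.5e10)^2 / 3.59e+15
Step 3: n = 6.27e+04 cm^-3

6.27e+04


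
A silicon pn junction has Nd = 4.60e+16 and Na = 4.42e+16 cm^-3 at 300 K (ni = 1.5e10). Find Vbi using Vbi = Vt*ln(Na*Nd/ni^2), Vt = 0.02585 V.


Step 1: Compute Na*Nd/ni^2 = 4.42e+16 * 4.60e+16 / (1.5e10)^2 = 9.0364e+12
Step 2: ln(9.0364e+12) = 29.8323
Step 3: Vbi = 0.02585 * 29.8323 = 0.771 V

0.771


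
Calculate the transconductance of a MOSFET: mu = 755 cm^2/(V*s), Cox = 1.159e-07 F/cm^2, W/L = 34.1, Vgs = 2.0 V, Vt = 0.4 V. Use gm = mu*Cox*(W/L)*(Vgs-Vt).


Step 1: Vov = Vgs - Vt = 2.0 - 0.4 = 1.6 V
Step 2: gm = mu * Cox * (W/L) * Vov
Step 3: gm = 755 * 1.159e-07 * 34.1 * 1.6 = 4.77e-03 S

4.77e-03


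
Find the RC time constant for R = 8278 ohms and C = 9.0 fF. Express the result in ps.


Step 1: tau = R * C
Step 2: tau = 8278 * 9.0 fF = 8278 * 9.0e-15 F
Step 3: tau = 7.4502e-11 s = 74.502 ps

74.502


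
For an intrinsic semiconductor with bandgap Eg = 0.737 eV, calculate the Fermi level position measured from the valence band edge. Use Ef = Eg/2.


Step 1: For an intrinsic semiconductor, the Fermi level sits at midgap.
Step 2: Ef = Eg / 2 = 0.737 / 2 = 0.3685 eV

0.3685


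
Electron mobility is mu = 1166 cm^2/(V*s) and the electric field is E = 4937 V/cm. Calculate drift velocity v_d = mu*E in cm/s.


Step 1: v_d = mu * E
Step 2: v_d = 1166 * 4937 = 5756542
Step 3: v_d = 5.76e+06 cm/s

5.76e+06


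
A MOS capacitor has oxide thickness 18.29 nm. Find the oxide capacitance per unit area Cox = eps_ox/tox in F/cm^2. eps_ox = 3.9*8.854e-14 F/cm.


Step 1: eps_ox = 3.9 * 8.854e-14 = 3.45306e-13 F/cm
Step 2: tox in cm = 18.29 nm * 1e-7 = 1.8290e-06 cm
Step 3: Cox = 3.45306e-13 / 1.8290e-06 = 1.89e-07 F/cm^2

1.89e-07


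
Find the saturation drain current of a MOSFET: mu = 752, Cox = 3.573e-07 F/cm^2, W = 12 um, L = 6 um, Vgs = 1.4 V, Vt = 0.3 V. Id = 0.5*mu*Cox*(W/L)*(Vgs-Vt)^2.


Step 1: Overdrive voltage Vov = Vgs - Vt = 1.4 - 0.3 = 1.1 V
Step 2: W/L = 12/6 = 2
Step 3: Id = 0.5 * 752 * 3.573e-07 * 2 * 1.1^2
Step 4: Id = 3.25e-04 A

3.25e-04


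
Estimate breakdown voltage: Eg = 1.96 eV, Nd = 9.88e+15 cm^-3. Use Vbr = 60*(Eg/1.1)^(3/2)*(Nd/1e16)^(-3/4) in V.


Step 1: Eg/1.1 = 1.96/1.1 = 1.781818
Step 2: (Eg/1.1)^1.5 = 1.781818^1.5 = 2.378455
Step 3: (Nd/1e16)^(-0.75) = (0.988)^(-0.75) = 1.009096
Step 4: Vbr = 60 * 2.378455 * 1.009096 = 144.0 V

144.0


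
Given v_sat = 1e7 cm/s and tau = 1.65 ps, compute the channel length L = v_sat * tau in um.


Step 1: tau in seconds = 1.65 ps * 1e-12 = 1.6500e-12 s
Step 2: L = v_sat * tau = 1e7 * 1.6500e-12 = 1.6500e-05 cm
Step 3: L in um = 1.6500e-05 * 1e4 = 0.165 um

0.165


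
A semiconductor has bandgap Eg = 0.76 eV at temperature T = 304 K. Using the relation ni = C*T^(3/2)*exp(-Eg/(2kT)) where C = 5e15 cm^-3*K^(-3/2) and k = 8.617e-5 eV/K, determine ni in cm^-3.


Step 1: Compute kT = 8.617e-5 * 304 = 0.02619568 eV
Step 2: Exponent = -Eg/(2kT) = -0.76/(2*0.02619568) = -14.50621
Step 3: T^(3/2) = 304^1.5 = 5300.42
Step 4: ni = 5e15 * 5300.42 * exp(-14.50621) = 1.33e+13 cm^-3

1.33e+13


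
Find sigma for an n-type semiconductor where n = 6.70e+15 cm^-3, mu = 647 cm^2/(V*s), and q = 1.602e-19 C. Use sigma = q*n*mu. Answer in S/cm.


Step 1: sigma = q * n * mu
Step 2: sigma = 1.602e-19 * 6.70e+15 * 647
Step 3: sigma = 6.945e-01 S/cm

6.945e-01


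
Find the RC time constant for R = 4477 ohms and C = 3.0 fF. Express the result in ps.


Step 1: tau = R * C
Step 2: tau = 4477 * 3.0 fF = 4477 * 3.0e-15 F
Step 3: tau = 1.3431e-11 s = 13.431 ps

13.431


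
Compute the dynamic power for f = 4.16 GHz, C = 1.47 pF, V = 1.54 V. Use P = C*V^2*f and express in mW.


Step 1: V^2 = 1.54^2 = 2.3716 V^2
Step 2: P = C*V^2*f = 1.47e-12 F * 2.3716 * 4.16e9 Hz
Step 3: P = 1.450280832e-02 W
Step 4: P = 14.503 mW

14.503


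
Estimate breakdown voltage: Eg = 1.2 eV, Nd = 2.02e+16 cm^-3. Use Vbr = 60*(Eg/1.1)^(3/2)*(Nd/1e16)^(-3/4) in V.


Step 1: Eg/1.1 = 1.2/1.1 = 1.090909
Step 2: (Eg/1.1)^1.5 = 1.090909^1.5 = 1.139417
Step 3: (Nd/1e16)^(-0.75) = (2.02)^(-0.75) = 0.590183
Step 4: Vbr = 60 * 1.139417 * 0.590183 = 40.3 V

40.3


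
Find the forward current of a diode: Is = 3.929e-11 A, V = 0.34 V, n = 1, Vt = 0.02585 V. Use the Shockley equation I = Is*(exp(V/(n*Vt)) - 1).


Step 1: V/(n*Vt) = 0.34/(1*0.02585) = 13.1528
Step 2: exp(13.1528) = 5.1545e+05
Step 3: I = 3.929e-11 * (5.1545e+05 - 1) = 2.03e-05 A

2.03e-05


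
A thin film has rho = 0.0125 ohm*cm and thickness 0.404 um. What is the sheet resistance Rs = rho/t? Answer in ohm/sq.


Step 1: Convert thickness to cm: t = 0.404 um = 4.0400e-05 cm
Step 2: Rs = rho / t = 0.0125 / 4.0400e-05
Step 3: Rs = 309.4 ohm/sq

309.4


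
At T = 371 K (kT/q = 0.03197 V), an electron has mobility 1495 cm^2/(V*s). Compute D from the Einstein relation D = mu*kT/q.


Step 1: D = mu * (kT/q)
Step 2: D = 1495 * 0.03197
Step 3: D = 47.8 cm^2/s

47.8


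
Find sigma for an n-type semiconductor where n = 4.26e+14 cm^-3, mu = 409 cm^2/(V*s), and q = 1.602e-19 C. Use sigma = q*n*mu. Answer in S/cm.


Step 1: sigma = q * n * mu
Step 2: sigma = 1.602e-19 * 4.26e+14 * 409
Step 3: sigma = 2.791e-02 S/cm

2.791e-02


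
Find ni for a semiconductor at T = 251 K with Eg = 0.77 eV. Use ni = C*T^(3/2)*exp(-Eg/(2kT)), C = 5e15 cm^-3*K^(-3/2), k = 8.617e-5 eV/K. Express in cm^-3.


Step 1: Compute kT = 8.617e-5 * 251 = 0.02162867 eV
Step 2: Exponent = -Eg/(2kT) = -0.77/(2*0.02162867) = -17.80045
Step 3: T^(3/2) = 251^1.5 = 3976.59
Step 4: ni = 5e15 * 3976.59 * exp(-17.80045) = 3.70e+11 cm^-3

3.70e+11


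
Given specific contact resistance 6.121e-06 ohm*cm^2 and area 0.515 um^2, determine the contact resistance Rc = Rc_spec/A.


Step 1: Convert area to cm^2: 0.515 um^2 = 5.1500e-09 cm^2
Step 2: Rc = Rc_spec / A = 6.121e-06 / 5.1500e-09
Step 3: Rc = 1.19e+03 ohms

1.19e+03


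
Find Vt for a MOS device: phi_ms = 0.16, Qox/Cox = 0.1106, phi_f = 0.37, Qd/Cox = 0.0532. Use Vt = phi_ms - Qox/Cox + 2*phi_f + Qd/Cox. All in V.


Step 1: Vt = phi_ms - Qox/Cox + 2*phi_f + Qd/Cox
Step 2: Vt = 0.16 - 0.1106 + 2*0.37 + 0.0532
Step 3: Vt = 0.16 - 0.1106 + 0.74 + 0.0532
Step 4: Vt = 0.8426 V

0.8426


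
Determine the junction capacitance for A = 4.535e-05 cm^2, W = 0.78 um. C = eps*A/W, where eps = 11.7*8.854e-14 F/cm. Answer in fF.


Step 1: eps_Si = 11.7 * 8.854e-14 = 1.035918e-12 F/cm
Step 2: W in cm = 0.78 * 1e-4 = 7.80e-05 cm
Step 3: C = 1.035918e-12 * 4.535e-05 / 7.80e-05 = 6.022933e-13 F
Step 4: C = 602.29 fF

602.29


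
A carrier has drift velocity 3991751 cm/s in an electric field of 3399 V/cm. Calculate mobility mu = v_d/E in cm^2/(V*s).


Step 1: mu = v_d / E
Step 2: mu = 3991751 / 3399
Step 3: mu = 1174.39 cm^2/(V*s)

1174.39


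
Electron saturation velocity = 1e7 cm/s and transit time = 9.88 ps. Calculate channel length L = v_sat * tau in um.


Step 1: tau in seconds = 9.88 ps * 1e-12 = 9.8800e-12 s
Step 2: L = v_sat * tau = 1e7 * 9.8800e-12 = 9.8800e-05 cm
Step 3: L in um = 9.8800e-05 * 1e4 = 0.988 um

0.988


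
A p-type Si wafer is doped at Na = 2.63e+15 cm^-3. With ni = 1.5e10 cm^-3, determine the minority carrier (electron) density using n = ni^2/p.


Step 1: Majority hole concentration p ≈ Na = 2.63e+15 cm^-3
Step 2: n = ni^2 / Na = (1.5e10)^2 / 2.63e+15
Step 3: n = 8.56e+04 cm^-3

8.56e+04


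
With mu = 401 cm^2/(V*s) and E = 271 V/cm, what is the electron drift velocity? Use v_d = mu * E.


Step 1: v_d = mu * E
Step 2: v_d = 401 * 271 = 108671
Step 3: v_d = 1.09e+05 cm/s

1.09e+05


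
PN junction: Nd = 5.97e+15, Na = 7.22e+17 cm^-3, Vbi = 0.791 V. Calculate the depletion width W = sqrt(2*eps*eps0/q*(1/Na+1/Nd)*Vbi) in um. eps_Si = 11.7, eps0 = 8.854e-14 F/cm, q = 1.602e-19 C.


Step 1: 1/Na + 1/Nd = 1/7.22e+17 + 1/5.97e+15 = 1.68889e-16
Step 2: 2*eps*eps0/q = 2*11.7*8.854e-14/1.602e-19 = 1.293281e+07
Step 3: W^2 = 1.293281e+07 * 1.68889e-16 * 0.791 = 1.72771e-09
Step 4: W = sqrt(1.72771e-09) = 4.157e-05 cm = 0.4157 um

0.4157


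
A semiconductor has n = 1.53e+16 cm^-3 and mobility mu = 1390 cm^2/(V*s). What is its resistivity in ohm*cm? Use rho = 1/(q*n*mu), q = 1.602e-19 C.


Step 1: sigma = q * n * mu = 1.602e-19 * 1.53e+16 * 1390 = 3.40697e+00 S/cm
Step 2: rho = 1 / sigma = 1 / 3.40697e+00 = 0.2935 ohm*cm

0.2935


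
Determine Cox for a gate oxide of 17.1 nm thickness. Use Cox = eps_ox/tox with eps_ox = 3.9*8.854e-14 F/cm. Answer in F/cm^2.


Step 1: eps_ox = 3.9 * 8.854e-14 = 3.45306e-13 F/cm
Step 2: tox in cm = 17.1 nm * 1e-7 = 1.7100e-06 cm
Step 3: Cox = 3.45306e-13 / 1.7100e-06 = 2.02e-07 F/cm^2

2.02e-07


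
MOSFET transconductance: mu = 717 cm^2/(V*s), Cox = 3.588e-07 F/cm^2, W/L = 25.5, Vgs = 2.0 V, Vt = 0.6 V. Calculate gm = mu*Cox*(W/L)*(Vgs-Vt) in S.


Step 1: Vov = Vgs - Vt = 2.0 - 0.6 = 1.4 V
Step 2: gm = mu * Cox * (W/L) * Vov
Step 3: gm = 717 * 3.588e-07 * 25.5 * 1.4 = 9.18e-03 S

9.18e-03


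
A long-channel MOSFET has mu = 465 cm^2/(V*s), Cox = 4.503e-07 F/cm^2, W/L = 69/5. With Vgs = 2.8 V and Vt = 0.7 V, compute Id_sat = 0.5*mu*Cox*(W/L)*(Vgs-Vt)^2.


Step 1: Overdrive voltage Vov = Vgs - Vt = 2.8 - 0.7 = 2.1 V
Step 2: W/L = 69/5 = 13.8
Step 3: Id = 0.5 * 465 * 4.503e-07 * 13.8 * 2.1^2
Step 4: Id = 6.37e-03 A

6.37e-03


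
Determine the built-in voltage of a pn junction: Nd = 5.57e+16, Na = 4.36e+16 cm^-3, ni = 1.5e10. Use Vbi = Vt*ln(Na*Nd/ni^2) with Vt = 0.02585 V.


Step 1: Compute Na*Nd/ni^2 = 4.36e+16 * 5.57e+16 / (1.5e10)^2 = 1.0793e+13
Step 2: ln(1.0793e+13) = 30.0099
Step 3: Vbi = 0.02585 * 30.0099 = 0.776 V

0.776


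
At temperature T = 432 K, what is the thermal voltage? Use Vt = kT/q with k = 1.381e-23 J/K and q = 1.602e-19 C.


Step 1: kT = 1.381e-23 * 432 = 5.96592e-21 J
Step 2: Vt = kT/q = 5.96592e-21 / 1.602e-19
Step 3: Vt = 0.03724 V

0.03724


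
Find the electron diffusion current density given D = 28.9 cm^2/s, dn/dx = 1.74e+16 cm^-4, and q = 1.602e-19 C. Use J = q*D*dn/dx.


Step 1: J = q * D * (dn/dx)
Step 2: J = 1.602e-19 * 28.9 * 1.74e+16
Step 3: J = 8.06e-02 A/cm^2

8.06e-02


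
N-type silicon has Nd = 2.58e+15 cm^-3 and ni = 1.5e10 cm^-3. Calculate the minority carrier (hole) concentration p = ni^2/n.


Step 1: Since Nd >> ni, n ≈ Nd = 2.58e+15 cm^-3
Step 2: p = ni^2 / n = (1.5e10)^2 / 2.58e+15
Step 3: p = 2.25e20 / 2.58e+15 = 8.72e+04 cm^-3

8.72e+04


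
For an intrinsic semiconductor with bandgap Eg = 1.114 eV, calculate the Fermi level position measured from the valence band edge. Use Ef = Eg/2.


Step 1: For an intrinsic semiconductor, the Fermi level sits at midgap.
Step 2: Ef = Eg / 2 = 1.114 / 2 = 0.557 eV

0.557


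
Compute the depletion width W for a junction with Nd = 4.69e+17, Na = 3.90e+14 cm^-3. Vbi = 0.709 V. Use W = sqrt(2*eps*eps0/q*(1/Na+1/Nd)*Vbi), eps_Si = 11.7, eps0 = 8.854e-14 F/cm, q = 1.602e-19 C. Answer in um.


Step 1: 1/Na + 1/Nd = 1/3.90e+14 + 1/4.69e+17 = 2.56623e-15
Step 2: 2*eps*eps0/q = 2*11.7*8.854e-14/1.602e-19 = 1.293281e+07
Step 3: W^2 = 1.293281e+07 * 2.56623e-15 * 0.709 = 2.35307e-08
Step 4: W = sqrt(2.35307e-08) = 1.534e-04 cm = 1.534 um

1.534


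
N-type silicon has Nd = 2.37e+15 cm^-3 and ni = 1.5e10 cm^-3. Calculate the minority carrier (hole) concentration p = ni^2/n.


Step 1: Since Nd >> ni, n ≈ Nd = 2.37e+15 cm^-3
Step 2: p = ni^2 / n = (1.5e10)^2 / 2.37e+15
Step 3: p = 2.25e20 / 2.37e+15 = 9.49e+04 cm^-3

9.49e+04


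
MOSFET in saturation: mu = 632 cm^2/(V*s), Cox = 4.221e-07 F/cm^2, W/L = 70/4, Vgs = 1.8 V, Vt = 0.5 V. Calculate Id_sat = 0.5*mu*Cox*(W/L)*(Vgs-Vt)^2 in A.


Step 1: Overdrive voltage Vov = Vgs - Vt = 1.8 - 0.5 = 1.3 V
Step 2: W/L = 70/4 = 17.5
Step 3: Id = 0.5 * 632 * 4.221e-07 * 17.5 * 1.3^2
Step 4: Id = 3.94e-03 A

3.94e-03


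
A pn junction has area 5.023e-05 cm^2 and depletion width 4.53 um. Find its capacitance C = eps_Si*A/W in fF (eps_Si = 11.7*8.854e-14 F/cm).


Step 1: eps_Si = 11.7 * 8.854e-14 = 1.035918e-12 F/cm
Step 2: W in cm = 4.53 * 1e-4 = 4.53e-04 cm
Step 3: C = 1.035918e-12 * 5.023e-05 / 4.53e-04 = 1.148657e-13 F
Step 4: C = 114.87 fF

114.87


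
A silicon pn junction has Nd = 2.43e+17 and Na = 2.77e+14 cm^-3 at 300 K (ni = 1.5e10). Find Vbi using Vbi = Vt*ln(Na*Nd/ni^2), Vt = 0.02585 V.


Step 1: Compute Na*Nd/ni^2 = 2.77e+14 * 2.43e+17 / (1.5e10)^2 = 2.9916e+11
Step 2: ln(2.9916e+11) = 26.4242
Step 3: Vbi = 0.02585 * 26.4242 = 0.683 V

0.683


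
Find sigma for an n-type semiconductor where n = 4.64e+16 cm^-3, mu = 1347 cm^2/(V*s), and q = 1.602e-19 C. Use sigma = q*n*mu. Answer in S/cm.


Step 1: sigma = q * n * mu
Step 2: sigma = 1.602e-19 * 4.64e+16 * 1347
Step 3: sigma = 1.001e+01 S/cm

1.001e+01


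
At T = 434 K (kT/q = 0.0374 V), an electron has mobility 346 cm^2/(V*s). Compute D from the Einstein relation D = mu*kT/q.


Step 1: D = mu * (kT/q)
Step 2: D = 346 * 0.0374
Step 3: D = 12.94 cm^2/s

12.94


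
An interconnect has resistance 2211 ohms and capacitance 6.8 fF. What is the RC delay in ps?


Step 1: tau = R * C
Step 2: tau = 2211 * 6.8 fF = 2211 * 6.8e-15 F
Step 3: tau = 1.50348e-11 s = 15.0348 ps

15.0348


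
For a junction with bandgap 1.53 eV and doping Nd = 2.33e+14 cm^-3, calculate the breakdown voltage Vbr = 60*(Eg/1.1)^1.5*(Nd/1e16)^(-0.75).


Step 1: Eg/1.1 = 1.53/1.1 = 1.390909
Step 2: (Eg/1.1)^1.5 = 1.390909^1.5 = 1.640394
Step 3: (Nd/1e16)^(-0.75) = (0.0233)^(-0.75) = 16.768069
Step 4: Vbr = 60 * 1.640394 * 16.768069 = 1650.4 V

1650.4


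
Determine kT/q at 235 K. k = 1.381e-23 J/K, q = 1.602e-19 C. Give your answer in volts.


Step 1: kT = 1.381e-23 * 235 = 3.24535e-21 J
Step 2: Vt = kT/q = 3.24535e-21 / 1.602e-19
Step 3: Vt = 0.02026 V

0.02026


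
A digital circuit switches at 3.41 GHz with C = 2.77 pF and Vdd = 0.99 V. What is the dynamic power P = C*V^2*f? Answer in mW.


Step 1: V^2 = 0.99^2 = 0.9801 V^2
Step 2: P = C*V^2*f = 2.77e-12 F * 0.9801 * 3.41e9 Hz
Step 3: P = 9.25773057e-03 W
Step 4: P = 9.258 mW

9.258


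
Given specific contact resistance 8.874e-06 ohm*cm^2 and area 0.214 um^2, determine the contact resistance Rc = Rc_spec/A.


Step 1: Convert area to cm^2: 0.214 um^2 = 2.1400e-09 cm^2
Step 2: Rc = Rc_spec / A = 8.874e-06 / 2.1400e-09
Step 3: Rc = 4.15e+03 ohms

4.15e+03


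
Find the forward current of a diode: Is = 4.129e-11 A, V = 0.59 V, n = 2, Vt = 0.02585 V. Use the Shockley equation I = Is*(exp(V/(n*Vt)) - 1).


Step 1: V/(n*Vt) = 0.59/(2*0.02585) = 11.4120
Step 2: exp(11.4120) = 9.0400e+04
Step 3: I = 4.129e-11 * (9.0400e+04 - 1) = 3.73e-06 A

3.73e-06


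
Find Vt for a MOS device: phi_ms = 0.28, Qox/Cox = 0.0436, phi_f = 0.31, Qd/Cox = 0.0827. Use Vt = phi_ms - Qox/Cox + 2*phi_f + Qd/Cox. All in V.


Step 1: Vt = phi_ms - Qox/Cox + 2*phi_f + Qd/Cox
Step 2: Vt = 0.28 - 0.0436 + 2*0.31 + 0.0827
Step 3: Vt = 0.28 - 0.0436 + 0.62 + 0.0827
Step 4: Vt = 0.9391 V

0.9391


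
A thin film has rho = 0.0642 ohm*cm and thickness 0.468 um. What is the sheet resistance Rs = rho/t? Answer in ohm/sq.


Step 1: Convert thickness to cm: t = 0.468 um = 4.6800e-05 cm
Step 2: Rs = rho / t = 0.0642 / 4.6800e-05
Step 3: Rs = 1371.8 ohm/sq

1371.8
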